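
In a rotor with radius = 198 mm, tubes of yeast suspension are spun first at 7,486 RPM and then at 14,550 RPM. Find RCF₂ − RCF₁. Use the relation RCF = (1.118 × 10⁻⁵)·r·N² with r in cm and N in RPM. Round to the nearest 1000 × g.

≈ 34000 × g

r = 198 mm = 19.8 cm
RCF₁ = 1.118 × 10⁻⁵ × 19.8 × (7486)² = 1.118 × 10⁻⁵ × 19.8 × 56,040,196 ≈ 12,405.3 × g
RCF₂ = 1.118 × 10⁻⁵ × 19.8 × (14550)² = 1.118 × 10⁻⁵ × 19.8 × 211,702,500 ≈ 46,863.3 × g
Increase = 46,863.3 − 12,405.3 = 34,458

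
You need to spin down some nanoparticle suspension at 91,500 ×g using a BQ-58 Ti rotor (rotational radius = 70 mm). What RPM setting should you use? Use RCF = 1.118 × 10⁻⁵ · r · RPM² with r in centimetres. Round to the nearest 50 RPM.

34200 RPM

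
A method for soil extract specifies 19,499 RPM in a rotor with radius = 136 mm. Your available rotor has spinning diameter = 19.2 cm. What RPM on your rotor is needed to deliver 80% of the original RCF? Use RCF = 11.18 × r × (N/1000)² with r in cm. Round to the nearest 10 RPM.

Original rotor: r = 136 mm = 13.6 cm
RCF = 11.18 × r × (N/1000)²
RCF_original = 11.18 × 13.6 × (19.499)² = 11.18 × 13.6 × 380.211001 ≈ 57,810.3 × g
Target RCF = 0.8 × 57,810.3 ≈ 46,248.2 × g
Your rotor: r = 19.2 / 2 = 9.6 cm
46,248.2 = 11.18 × 9.6 × (N/1000)²
(N/1000)² = 46,248.2 / 107.328 = 430.9053
N = 1000 × √430.9053 ≈ 20,758.3

≈ 20760 RPM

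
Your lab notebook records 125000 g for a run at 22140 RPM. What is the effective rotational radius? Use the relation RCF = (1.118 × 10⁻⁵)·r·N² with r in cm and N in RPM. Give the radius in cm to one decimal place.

RCF = 1.118 × 10⁻⁵ × r × N²
125000 = 1.118 × 10⁻⁵ × r × (22140)²
r = 125000 / (1.118 × 10⁻⁵ × 490,179,600) = 125000 / 5480.208 ≈ 22.809 cm

r ≈ 22.8 cm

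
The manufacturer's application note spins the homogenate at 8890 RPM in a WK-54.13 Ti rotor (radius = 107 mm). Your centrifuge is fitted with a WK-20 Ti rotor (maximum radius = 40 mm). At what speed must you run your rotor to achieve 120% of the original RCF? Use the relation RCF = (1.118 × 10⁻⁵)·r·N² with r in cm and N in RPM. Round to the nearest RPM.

Original rotor: r = 107 mm = 10.7 cm
RCF = 1.118 × 10⁻⁵ × r × N²
RCF_original = 1.118 × 10⁻⁵ × 10.7 × (8890)² = 1.118 × 10⁻⁵ × 10.7 × 79,032,100 ≈ 9,454.3 × g
Target RCF = 1.2 × 9,454.3 ≈ 11,345.2 × g
Your rotor: r = 40 mm = 4.0 cm
11,345.2 = 1.118 × 10⁻⁵ × 4 × N²
N² = 11,345.2 / (4.472 × 10⁻⁵) = 253,694,097
N ≈ √253,694,097 ≈ 15,927.8

15928 RPM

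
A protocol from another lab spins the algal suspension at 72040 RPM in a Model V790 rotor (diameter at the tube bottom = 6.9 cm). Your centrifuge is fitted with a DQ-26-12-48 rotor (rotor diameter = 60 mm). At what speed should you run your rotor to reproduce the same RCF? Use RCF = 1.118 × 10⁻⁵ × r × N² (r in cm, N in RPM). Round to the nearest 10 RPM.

77250 RPM

Original rotor: r = 6.9 / 2 = 3.45 cm
RCF = 1.118 × 10⁻⁵ × r × N²
RCF_original = 1.118 × 10⁻⁵ × 3.45 × (72040)² = 1.118 × 10⁻⁵ × 3.45 × 5,189,761,600 ≈ 200,174.3 × g
Your rotor: r = 60 mm / 2 = 30 mm = 3 cm
200,174.3 = 1.118 × 10⁻⁵ × 3 × N²
N² = 200,174.3 / (3.354 × 10⁻⁵) = 5,968,225,999
N ≈ √5,968,225,999 ≈ 77,254.3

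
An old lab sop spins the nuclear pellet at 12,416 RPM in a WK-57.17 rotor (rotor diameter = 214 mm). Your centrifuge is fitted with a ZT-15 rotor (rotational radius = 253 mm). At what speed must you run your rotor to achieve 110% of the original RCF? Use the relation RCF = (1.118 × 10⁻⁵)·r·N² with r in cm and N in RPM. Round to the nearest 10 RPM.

≈ 8470 RPM

Original rotor: r = 214 mm / 2 = 107 mm = 10.7 cm
RCF = 1.118 × 10⁻⁵ × r × N²
RCF_original = 1.118 × 10⁻⁵ × 10.7 × (12416)² = 1.118 × 10⁻⁵ × 10.7 × 154,157,056 ≈ 18,441.2 × g
Target RCF = 1.1 × 18,441.2 ≈ 20,285.3 × g
Your rotor: r = 253 mm = 25.3 cm
20,285.3 = 1.118 × 10⁻⁵ × 25.3 × N²
N² = 20,285.3 / (28.2854 × 10⁻⁵) = 71,716,504
N ≈ √71,716,504 ≈ 8,468.6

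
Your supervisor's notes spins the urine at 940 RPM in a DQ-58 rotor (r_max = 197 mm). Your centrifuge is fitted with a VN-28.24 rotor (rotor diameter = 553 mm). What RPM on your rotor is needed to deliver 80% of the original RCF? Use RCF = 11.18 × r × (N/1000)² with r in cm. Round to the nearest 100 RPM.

Original rotor: r = 197 mm = 19.7 cm
RCF_original = 11.18 × 19.7 × (0.94)² = 11.18 × 19.7 × 0.8836 ≈ 194.6 × g
Target RCF = 0.8 × 194.6 ≈ 155.7 × g
Your rotor: r = 553 mm / 2 = 276.5 mm = 27.65 cm
155.7 = 11.18 × 27.65 × (N/1000)²
(N/1000)² = 155.7 / 309.127 = 0.5036765
N = 1000 × √0.5036765 ≈ 709.7

≈ 700 RPM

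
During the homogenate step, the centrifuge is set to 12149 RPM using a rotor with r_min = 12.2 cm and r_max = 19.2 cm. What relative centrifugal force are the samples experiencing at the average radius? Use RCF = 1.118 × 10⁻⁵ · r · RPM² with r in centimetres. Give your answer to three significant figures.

r_avg = (12.2 + 19.2) / 2 = 15.7 cm
RCF = 1.118 × 10⁻⁵ × r × N²
RCF = 1.118 × 10⁻⁵ × 15.7 × (12149)² = 1.118 × 10⁻⁵ × 15.7 × 147,598,201 ≈ 25,907.3 × g

RCF ≈ 25900 ×g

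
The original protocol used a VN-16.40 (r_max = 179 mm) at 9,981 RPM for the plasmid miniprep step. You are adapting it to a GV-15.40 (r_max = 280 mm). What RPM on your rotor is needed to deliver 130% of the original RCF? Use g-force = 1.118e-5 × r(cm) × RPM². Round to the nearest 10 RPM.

Original rotor: r = 179 mm = 17.9 cm
RCF_original = 1.118 × 10⁻⁵ × 17.9 × (9981)² = 1.118 × 10⁻⁵ × 17.9 × 99,620,361 ≈ 19,936.2 × g
Target RCF = 1.3 × 19,936.2 ≈ 25,917.1 × g
Your rotor: r = 280 mm = 28.0 cm
25,917.1 = 1.118 × 10⁻⁵ × 28 × N²
N² = 25,917.1 / (31.304 × 10⁻⁵) = 82,791,656
N ≈ √82,791,656 ≈ 9,099.0

≈ 9100 RPM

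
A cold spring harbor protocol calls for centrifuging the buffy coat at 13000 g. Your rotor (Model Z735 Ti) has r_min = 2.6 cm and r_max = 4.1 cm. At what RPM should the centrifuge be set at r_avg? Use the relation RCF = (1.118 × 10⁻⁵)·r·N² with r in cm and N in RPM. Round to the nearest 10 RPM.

18630 RPM

r_avg = (2.6 + 4.1) / 2 = 3.35 cm
RCF = 1.118 × 10⁻⁵ × r × N²
13,000 = 1.118 × 10⁻⁵ × 3.35 × N²
N² = 13,000 / (3.7453 × 10⁻⁵) = 347,101,701
N ≈ √347,101,701 ≈ 18,630.7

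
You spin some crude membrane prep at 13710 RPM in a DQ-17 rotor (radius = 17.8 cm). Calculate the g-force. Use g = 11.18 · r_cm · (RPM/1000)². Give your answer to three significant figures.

RCF = 11.18 × 17.8 × (13.71)² = 11.18 × 17.8 × 187.9641 ≈ 37,405.6 × g

37400 x g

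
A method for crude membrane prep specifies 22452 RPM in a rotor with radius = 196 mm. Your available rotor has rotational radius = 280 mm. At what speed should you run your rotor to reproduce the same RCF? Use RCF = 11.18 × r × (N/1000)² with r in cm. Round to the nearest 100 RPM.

Original rotor: r = 196 mm = 19.6 cm
RCF_original = 11.18 × 19.6 × (22.452)² = 11.18 × 19.6 × 504.092304 ≈ 110,460.7 × g
Your rotor: r = 280 mm = 28.0 cm
110,460.7 = 11.18 × 28 × (N/1000)²
(N/1000)² = 110,460.7 / 313.04 = 352.8645
N = 1000 × √352.8645 ≈ 18,784.7

≈ 18800 RPM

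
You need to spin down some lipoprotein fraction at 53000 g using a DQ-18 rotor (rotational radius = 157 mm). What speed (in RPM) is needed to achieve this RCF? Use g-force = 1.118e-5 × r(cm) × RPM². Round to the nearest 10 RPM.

r = 157 mm = 15.7 cm
53,000 = 1.118 × 10⁻⁵ × 15.7 × N²
N² = 53,000 / (17.5526 × 10⁻⁵) = 301,949,569
N ≈ √301,949,569 ≈ 17,376.7

N ≈ 17380 RPM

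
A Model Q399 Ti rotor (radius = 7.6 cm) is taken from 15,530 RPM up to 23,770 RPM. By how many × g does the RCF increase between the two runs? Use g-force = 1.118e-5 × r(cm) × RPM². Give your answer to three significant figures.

≈ 27500 × g

RCF₁ = 1.118 × 10⁻⁵ × 7.6 × (15530)² = 1.118 × 10⁻⁵ × 7.6 × 241,180,900 ≈ 20,492.7 × g
RCF₂ = 1.118 × 10⁻⁵ × 7.6 × (23770)² = 1.118 × 10⁻⁵ × 7.6 × 565,012,900 ≈ 48,008 × g
Increase = 48,008 − 20,492.7 = 27,515.3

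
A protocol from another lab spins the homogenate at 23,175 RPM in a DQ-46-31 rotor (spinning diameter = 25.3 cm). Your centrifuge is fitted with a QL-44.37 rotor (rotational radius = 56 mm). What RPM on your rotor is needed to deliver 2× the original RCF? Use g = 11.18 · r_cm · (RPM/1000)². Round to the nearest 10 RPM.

Original rotor: r = 25.3 / 2 = 12.65 cm
RCF = 11.18 × r × (N/1000)²
RCF_original = 11.18 × 12.65 × (23.175)² = 11.18 × 12.65 × 537.080625 ≈ 75,957.7 × g
Target RCF = 2 × 75,957.7 ≈ 151,915.4 × g
Your rotor: r = 56 mm = 5.6 cm
151,915.4 = 11.18 × 5.6 × (N/1000)²
(N/1000)² = 151,915.4 / 62.608 = 2426.453
N = 1000 × √2426.453 ≈ 49,259.0

49260 RPM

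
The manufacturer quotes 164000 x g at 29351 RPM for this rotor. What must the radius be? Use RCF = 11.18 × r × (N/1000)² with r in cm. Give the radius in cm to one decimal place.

17.0 cm

164000 = 11.18 × r × (29.351)²
r = 164000 / (11.18 × 861.481201) = 164000 / 9631.36 ≈ 17.028 cm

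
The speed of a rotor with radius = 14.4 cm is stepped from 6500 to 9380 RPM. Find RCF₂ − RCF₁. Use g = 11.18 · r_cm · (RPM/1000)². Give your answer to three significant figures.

≈ 7360 x g

RCF₁ = 11.18 × 14.4 × (6.5)² = 11.18 × 14.4 × 42.25 ≈ 6,801.9 × g
RCF₂ = 11.18 × 14.4 × (9.38)² = 11.18 × 14.4 × 87.9844 ≈ 14,164.8 × g
Increase = 14,164.8 − 6,801.9 = 7,362.9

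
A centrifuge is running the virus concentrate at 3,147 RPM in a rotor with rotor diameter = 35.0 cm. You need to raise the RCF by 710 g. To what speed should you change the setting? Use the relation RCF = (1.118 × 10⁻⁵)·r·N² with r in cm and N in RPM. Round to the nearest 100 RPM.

≈ 3700 RPM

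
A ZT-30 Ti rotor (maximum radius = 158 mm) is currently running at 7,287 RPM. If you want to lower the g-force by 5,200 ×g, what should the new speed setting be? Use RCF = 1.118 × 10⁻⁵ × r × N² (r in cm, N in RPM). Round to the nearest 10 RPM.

≈ 4860 RPM

r = 158 mm = 15.8 cm
Current RCF = 1.118 × 10⁻⁵ × 15.8 × (7287)² = 1.118 × 10⁻⁵ × 15.8 × 53,100,369 ≈ 9,379.9 × g
Target RCF = 9,379.9 − 5,200 = 4,179.9 × g
N² = 4,179.9 / (17.6644 × 10⁻⁵) = 23,662,847
N ≈ √23,662,847 ≈ 4,864.4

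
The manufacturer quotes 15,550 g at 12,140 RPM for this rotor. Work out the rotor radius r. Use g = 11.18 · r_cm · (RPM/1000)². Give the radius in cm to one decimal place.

15550 = 11.18 × r × (12.14)²
r = 15550 / (11.18 × 147.3796) = 15550 / 1647.704 ≈ 9.437 cm

≈ 9.4 cm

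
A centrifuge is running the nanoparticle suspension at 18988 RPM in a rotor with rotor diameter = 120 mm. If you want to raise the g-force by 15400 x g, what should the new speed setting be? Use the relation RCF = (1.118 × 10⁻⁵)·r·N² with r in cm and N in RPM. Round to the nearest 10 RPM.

≈ 24290 RPM

r = 120 mm / 2 = 60 mm = 6 cm
Current RCF = 1.118 × 10⁻⁵ × 6 × (18988)² = 1.118 × 10⁻⁵ × 6 × 360,544,144 ≈ 24,185.3 × g
Target RCF = 24,185.3 + 15,400 = 39,585.3 × g
N² = 39,585.3 / (6.708 × 10⁻⁵) = 590,120,751
N ≈ √590,120,751 ≈ 24,292.4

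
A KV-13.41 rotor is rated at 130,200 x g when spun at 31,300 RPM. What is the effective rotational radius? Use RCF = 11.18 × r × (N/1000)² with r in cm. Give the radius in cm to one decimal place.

11.9 cm

RCF = 11.18 × r × (N/1000)²
130200 = 11.18 × r × (31.3)²
r = 130200 / (11.18 × 979.69) = 130200 / 10952.93 ≈ 11.887 cm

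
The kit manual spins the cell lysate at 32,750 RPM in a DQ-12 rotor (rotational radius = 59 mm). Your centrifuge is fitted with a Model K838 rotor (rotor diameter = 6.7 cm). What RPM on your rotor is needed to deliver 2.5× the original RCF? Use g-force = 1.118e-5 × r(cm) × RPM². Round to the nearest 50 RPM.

68700 RPM

Original rotor: r = 59 mm = 5.9 cm
RCF = 1.118 × 10⁻⁵ × r × N²
RCF_original = 1.118 × 10⁻⁵ × 5.9 × (32750)² = 1.118 × 10⁻⁵ × 5.9 × 1,072,562,500 ≈ 70,748.4 × g
Target RCF = 2.5 × 70,748.4 ≈ 176,871 × g
Your rotor: r = 6.7 / 2 = 3.35 cm
176,871 = 1.118 × 10⁻⁵ × 3.35 × N²
N² = 176,871 / (3.7453 × 10⁻⁵) = 4,722,478,840
N ≈ √4,722,478,840 ≈ 68,720.3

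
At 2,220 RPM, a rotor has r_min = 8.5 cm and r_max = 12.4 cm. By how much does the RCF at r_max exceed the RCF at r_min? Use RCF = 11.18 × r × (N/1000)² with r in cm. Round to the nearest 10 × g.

≈ 210 ×g

RCF_max = 11.18 × 12.4 × (2.22)² = 11.18 × 12.4 × 4.9284 ≈ 683.2 × g
RCF_min = 11.18 × 8.5 × (2.22)² = 11.18 × 8.5 × 4.9284 ≈ 468.3 × g
ΔRCF = 683.2 − 468.3 = 214.9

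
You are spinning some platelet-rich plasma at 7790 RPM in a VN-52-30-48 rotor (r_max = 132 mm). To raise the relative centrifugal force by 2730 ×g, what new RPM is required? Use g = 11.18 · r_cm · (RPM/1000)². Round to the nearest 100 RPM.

N₂ ≈ 8900 RPM

r = 132 mm = 13.2 cm
Current RCF = 11.18 × 13.2 × (7.79)² = 11.18 × 13.2 × 60.6841 ≈ 8,955.5 × g
Target RCF = 8,955.5 + 2,730 = 11,685.5 × g
(N/1000)² = 11,685.5 / 147.576 = 79.18293
N = 1000 × √79.18293 ≈ 8,898.5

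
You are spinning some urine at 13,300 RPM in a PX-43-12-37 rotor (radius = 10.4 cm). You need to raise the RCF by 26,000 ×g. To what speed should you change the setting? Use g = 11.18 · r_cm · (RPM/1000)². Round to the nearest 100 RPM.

N₂ ≈ 20000 RPM

Current RCF = 11.18 × 10.4 × (13.3)² = 11.18 × 10.4 × 176.89 ≈ 20,567.4 × g
Target RCF = 20,567.4 + 26,000 = 46,567.4 × g
(N/1000)² = 46,567.4 / 116.272 = 400.504
N = 1000 × √400.504 ≈ 20,012.6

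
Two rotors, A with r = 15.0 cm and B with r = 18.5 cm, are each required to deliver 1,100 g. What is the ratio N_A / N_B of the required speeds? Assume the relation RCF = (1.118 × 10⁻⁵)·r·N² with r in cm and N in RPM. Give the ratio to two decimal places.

1.11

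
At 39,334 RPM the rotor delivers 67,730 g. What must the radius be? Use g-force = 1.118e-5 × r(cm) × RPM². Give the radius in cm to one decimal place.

RCF = 1.118 × 10⁻⁵ × r × N²
67730 = 1.118 × 10⁻⁵ × r × (39334)²
r = 67730 / (1.118 × 10⁻⁵ × 1,547,163,556) = 67730 / 17297.29 ≈ 3.916 cm

r ≈ 3.9 cm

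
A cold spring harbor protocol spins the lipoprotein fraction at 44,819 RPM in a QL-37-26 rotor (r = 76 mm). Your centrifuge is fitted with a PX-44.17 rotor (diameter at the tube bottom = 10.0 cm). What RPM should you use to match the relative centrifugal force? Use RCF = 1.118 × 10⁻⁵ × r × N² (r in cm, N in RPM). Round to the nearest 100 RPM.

55300 RPM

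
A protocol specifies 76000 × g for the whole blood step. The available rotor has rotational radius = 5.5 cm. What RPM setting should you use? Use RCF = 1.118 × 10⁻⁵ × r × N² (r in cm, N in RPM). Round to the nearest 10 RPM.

76,000 = 1.118 × 10⁻⁵ × 5.5 × N²
N² = 76,000 / (6.149 × 10⁻⁵) = 1,235,973,329
N ≈ √1,235,973,329 ≈ 35,156.4

≈ 35160 RPM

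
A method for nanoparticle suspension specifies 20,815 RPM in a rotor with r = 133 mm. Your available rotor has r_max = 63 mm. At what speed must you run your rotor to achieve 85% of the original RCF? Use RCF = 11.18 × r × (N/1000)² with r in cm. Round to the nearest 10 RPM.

Original rotor: r = 133 mm = 13.3 cm
RCF = 11.18 × r × (N/1000)²
RCF_original = 11.18 × 13.3 × (20.815)² = 11.18 × 13.3 × 433.264225 ≈ 64,423.8 × g
Target RCF = 0.85 × 64,423.8 ≈ 54,760.2 × g
Your rotor: r = 63 mm = 6.3 cm
54,760.2 = 11.18 × 6.3 × (N/1000)²
(N/1000)² = 54,760.2 / 70.434 = 777.4683
N = 1000 × √777.4683 ≈ 27,883.1

27880 RPM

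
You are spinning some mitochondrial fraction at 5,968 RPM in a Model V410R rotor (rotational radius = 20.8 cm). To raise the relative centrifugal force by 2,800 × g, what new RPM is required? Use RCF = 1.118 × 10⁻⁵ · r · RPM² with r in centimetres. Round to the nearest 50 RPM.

Current RCF = 1.118 × 10⁻⁵ × 20.8 × (5968)² = 1.118 × 10⁻⁵ × 20.8 × 35,617,024 ≈ 8,282.5 × g
Target RCF = 8,282.5 + 2,800 = 11,082.5 × g
N² = 11,082.5 / (23.2544 × 10⁻⁵) = 47,657,648
N ≈ √47,657,648 ≈ 6,903.5

6900 RPM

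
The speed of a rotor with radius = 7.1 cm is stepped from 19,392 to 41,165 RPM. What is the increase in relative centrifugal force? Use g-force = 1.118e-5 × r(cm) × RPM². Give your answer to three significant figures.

RCF₁ = 1.118 × 10⁻⁵ × 7.1 × (19392)² = 1.118 × 10⁻⁵ × 7.1 × 376,049,664 ≈ 29,850.1 × g
RCF₂ = 1.118 × 10⁻⁵ × 7.1 × (41165)² = 1.118 × 10⁻⁵ × 7.1 × 1,694,557,225 ≈ 134,510.6 × g
Increase = 134,510.6 − 29,850.1 = 104,660.5

≈ 105000 × g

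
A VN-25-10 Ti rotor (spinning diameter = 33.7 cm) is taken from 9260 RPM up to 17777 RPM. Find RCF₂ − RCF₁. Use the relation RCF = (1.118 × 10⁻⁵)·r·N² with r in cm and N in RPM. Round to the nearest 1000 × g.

43000 ×g

r = 33.7 / 2 = 16.85 cm
RCF₁ = 1.118 × 10⁻⁵ × 16.85 × (9260)² = 1.118 × 10⁻⁵ × 16.85 × 85,747,600 ≈ 16,153.4 × g
RCF₂ = 1.118 × 10⁻⁵ × 16.85 × (17777)² = 1.118 × 10⁻⁵ × 16.85 × 316,021,729 ≈ 59,533.1 × g
Increase = 59,533.1 − 16,153.4 = 43,379.7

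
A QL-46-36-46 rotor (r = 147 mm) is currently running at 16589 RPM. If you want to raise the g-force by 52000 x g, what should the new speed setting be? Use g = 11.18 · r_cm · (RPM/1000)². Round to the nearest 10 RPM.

r = 147 mm = 14.7 cm
Current RCF = 11.18 × 14.7 × (16.589)² = 11.18 × 14.7 × 275.194921 ≈ 45,227.2 × g
Target RCF = 45,227.2 + 52,000 = 97,227.2 × g
(N/1000)² = 97,227.2 / 164.346 = 591.6006
N = 1000 × √591.6006 ≈ 24,322.8

N₂ ≈ 24320 RPM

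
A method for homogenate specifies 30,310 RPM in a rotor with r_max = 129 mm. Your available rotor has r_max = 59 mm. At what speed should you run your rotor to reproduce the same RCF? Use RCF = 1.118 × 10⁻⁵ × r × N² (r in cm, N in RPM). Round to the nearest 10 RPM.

44820 RPM

Original rotor: r = 129 mm = 12.9 cm
RCF_original = 1.118 × 10⁻⁵ × 12.9 × (30310)² = 1.118 × 10⁻⁵ × 12.9 × 918,696,100 ≈ 132,496.2 × g
Your rotor: r = 59 mm = 5.9 cm
132,496.2 = 1.118 × 10⁻⁵ × 5.9 × N²
N² = 132,496.2 / (6.5962 × 10⁻⁵) = 2,008,674,691
N ≈ √2,008,674,691 ≈ 44,818.2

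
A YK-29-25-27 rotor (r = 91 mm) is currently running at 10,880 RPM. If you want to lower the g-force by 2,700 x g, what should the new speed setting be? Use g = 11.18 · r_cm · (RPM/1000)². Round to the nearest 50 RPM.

≈ 9600 RPM

r = 91 mm = 9.1 cm
Current RCF = 11.18 × 9.1 × (10.88)² = 11.18 × 9.1 × 118.3744 ≈ 12,043.2 × g
Target RCF = 12,043.2 − 2,700 = 9,343.2 × g
(N/1000)² = 9,343.2 / 101.738 = 91.83589
N = 1000 × √91.83589 ≈ 9,583.1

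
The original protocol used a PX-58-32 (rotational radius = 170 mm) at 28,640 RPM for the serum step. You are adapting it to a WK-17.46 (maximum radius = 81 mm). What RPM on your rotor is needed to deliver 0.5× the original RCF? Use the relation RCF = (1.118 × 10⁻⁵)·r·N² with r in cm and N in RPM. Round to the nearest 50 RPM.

≈ 29350 RPM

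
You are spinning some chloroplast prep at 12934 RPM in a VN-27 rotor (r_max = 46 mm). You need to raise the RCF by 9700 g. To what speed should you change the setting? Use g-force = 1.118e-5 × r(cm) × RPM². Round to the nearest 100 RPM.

18900 RPM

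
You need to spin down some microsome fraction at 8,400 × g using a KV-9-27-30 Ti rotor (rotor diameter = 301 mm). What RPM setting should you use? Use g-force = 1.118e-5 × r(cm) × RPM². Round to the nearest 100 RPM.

r = 301 mm / 2 = 150.5 mm = 15.05 cm
RCF = 1.118 × 10⁻⁵ × r × N²
8,400 = 1.118 × 10⁻⁵ × 15.05 × N²
N² = 8,400 / (16.8259 × 10⁻⁵) = 49,923,035
N ≈ √49,923,035 ≈ 7,065.6

N ≈ 7100 RPM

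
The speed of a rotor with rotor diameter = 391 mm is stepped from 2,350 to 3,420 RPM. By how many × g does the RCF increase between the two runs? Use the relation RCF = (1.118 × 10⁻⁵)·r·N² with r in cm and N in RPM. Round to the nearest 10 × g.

1350 × g

r = 391 mm / 2 = 195.5 mm = 19.55 cm
RCF₁ = 1.118 × 10⁻⁵ × 19.55 × (2350)² = 1.118 × 10⁻⁵ × 19.55 × 5,522,500 ≈ 1,207 × g
RCF₂ = 1.118 × 10⁻⁵ × 19.55 × (3420)² = 1.118 × 10⁻⁵ × 19.55 × 11,696,400 ≈ 2,556.5 × g
Increase = 2,556.5 − 1,207 = 1,349.5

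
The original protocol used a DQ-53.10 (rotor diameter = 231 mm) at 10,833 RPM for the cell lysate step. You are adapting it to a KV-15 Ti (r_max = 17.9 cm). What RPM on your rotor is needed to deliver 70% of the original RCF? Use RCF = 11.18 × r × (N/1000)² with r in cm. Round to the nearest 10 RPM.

Original rotor: r = 231 mm / 2 = 115.5 mm = 11.55 cm
RCF_original = 11.18 × 11.55 × (10.833)² = 11.18 × 11.55 × 117.353889 ≈ 15,153.8 × g
Target RCF = 0.7 × 15,153.8 ≈ 10,607.7 × g
10,607.7 = 11.18 × 17.9 × (N/1000)²
(N/1000)² = 10,607.7 / 200.122 = 53.00617
N = 1000 × √53.00617 ≈ 7,280.5

≈ 7280 RPM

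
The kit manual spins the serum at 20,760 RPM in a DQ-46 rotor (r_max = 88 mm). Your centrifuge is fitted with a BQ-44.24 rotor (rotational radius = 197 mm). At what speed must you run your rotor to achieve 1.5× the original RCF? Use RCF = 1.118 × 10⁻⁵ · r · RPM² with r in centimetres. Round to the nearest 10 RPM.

16990 RPM

Original rotor: r = 88 mm = 8.8 cm
RCF = 1.118 × 10⁻⁵ × r × N²
RCF_original = 1.118 × 10⁻⁵ × 8.8 × (20760)² = 1.118 × 10⁻⁵ × 8.8 × 430,977,600 ≈ 42,401.3 × g
Target RCF = 1.5 × 42,401.3 ≈ 63,602 × g
Your rotor: r = 197 mm = 19.7 cm
63,602 = 1.118 × 10⁻⁵ × 19.7 × N²
N² = 63,602 / (22.0246 × 10⁻⁵) = 288,777,095
N ≈ √288,777,095 ≈ 16,993.4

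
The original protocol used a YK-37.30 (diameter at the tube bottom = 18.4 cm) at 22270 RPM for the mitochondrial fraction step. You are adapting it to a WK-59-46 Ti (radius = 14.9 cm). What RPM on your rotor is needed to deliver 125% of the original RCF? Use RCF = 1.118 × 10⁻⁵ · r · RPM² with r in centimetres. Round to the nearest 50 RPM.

≈ 19550 RPM

Original rotor: r = 18.4 / 2 = 9.2 cm
RCF_original = 1.118 × 10⁻⁵ × 9.2 × (22270)² = 1.118 × 10⁻⁵ × 9.2 × 495,952,900 ≈ 51,011.7 × g
Target RCF = 1.25 × 51,011.7 ≈ 63,764.6 × g
63,764.6 = 1.118 × 10⁻⁵ × 14.9 × N²
N² = 63,764.6 / (16.6582 × 10⁻⁵) = 382,782,053
N ≈ √382,782,053 ≈ 19,564.8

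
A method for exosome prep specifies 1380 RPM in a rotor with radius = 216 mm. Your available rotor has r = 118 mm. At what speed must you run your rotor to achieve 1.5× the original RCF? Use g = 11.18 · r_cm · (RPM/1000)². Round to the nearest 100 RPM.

≈ 2300 RPM

Original rotor: r = 216 mm = 21.6 cm
RCF_original = 11.18 × 21.6 × (1.38)² = 11.18 × 21.6 × 1.9044 ≈ 459.9 × g
Target RCF = 1.5 × 459.9 ≈ 689.8 × g
Your rotor: r = 118 mm = 11.8 cm
689.8 = 11.18 × 11.8 × (N/1000)²
(N/1000)² = 689.8 / 131.924 = 5.228768
N = 1000 × √5.228768 ≈ 2,286.6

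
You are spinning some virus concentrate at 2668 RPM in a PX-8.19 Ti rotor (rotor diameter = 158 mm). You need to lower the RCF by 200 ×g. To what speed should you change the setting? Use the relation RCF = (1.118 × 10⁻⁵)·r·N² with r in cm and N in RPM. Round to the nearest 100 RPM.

2200 RPM

r = 158 mm / 2 = 79 mm = 7.9 cm
Current RCF = 1.118 × 10⁻⁵ × 7.9 × (2668)² = 1.118 × 10⁻⁵ × 7.9 × 7,118,224 ≈ 628.7 × g
Target RCF = 628.7 − 200 = 428.7 × g
N² = 428.7 / (8.8322 × 10⁻⁵) = 4,853,830
N ≈ √4,853,830 ≈ 2,203.1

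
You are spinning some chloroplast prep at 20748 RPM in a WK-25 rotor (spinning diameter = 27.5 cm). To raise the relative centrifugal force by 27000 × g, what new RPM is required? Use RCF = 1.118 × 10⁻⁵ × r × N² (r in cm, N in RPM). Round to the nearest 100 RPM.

≈ 24600 RPM

r = 27.5 / 2 = 13.75 cm
Current RCF = 1.118 × 10⁻⁵ × 13.75 × (20748)² = 1.118 × 10⁻⁵ × 13.75 × 430,479,504 ≈ 66,175.5 × g
Target RCF = 66,175.5 + 27,000 = 93,175.5 × g
N² = 93,175.5 / (15.3725 × 10⁻⁵) = 606,118,068
N ≈ √606,118,068 ≈ 24,619.5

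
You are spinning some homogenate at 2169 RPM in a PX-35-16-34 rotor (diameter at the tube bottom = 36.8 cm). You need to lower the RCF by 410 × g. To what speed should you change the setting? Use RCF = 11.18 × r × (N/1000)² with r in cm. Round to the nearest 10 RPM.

r = 36.8 / 2 = 18.4 cm
Current RCF = 11.18 × 18.4 × (2.169)² = 11.18 × 18.4 × 4.704561 ≈ 967.8 × g
Target RCF = 967.8 − 410 = 557.8 × g
(N/1000)² = 557.8 / 205.712 = 2.711558
N = 1000 × √2.711558 ≈ 1,646.7

N₂ ≈ 1650 RPM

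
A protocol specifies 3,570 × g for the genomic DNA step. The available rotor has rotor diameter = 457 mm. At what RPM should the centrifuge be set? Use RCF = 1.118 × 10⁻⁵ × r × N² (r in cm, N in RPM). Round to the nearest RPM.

r = 457 mm / 2 = 228.5 mm = 22.85 cm
3,570 = 1.118 × 10⁻⁵ × 22.85 × N²
N² = 3,570 / (25.5463 × 10⁻⁵) = 13,974,626
N ≈ √13,974,626 ≈ 3,738.3

≈ 3738 RPM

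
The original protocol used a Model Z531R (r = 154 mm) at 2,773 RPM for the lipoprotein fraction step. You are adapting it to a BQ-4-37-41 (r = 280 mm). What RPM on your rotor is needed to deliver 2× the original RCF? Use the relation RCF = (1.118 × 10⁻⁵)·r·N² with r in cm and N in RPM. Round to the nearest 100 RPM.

Original rotor: r = 154 mm = 15.4 cm
RCF = 1.118 × 10⁻⁵ × r × N²
RCF_original = 1.118 × 10⁻⁵ × 15.4 × (2773)² = 1.118 × 10⁻⁵ × 15.4 × 7,689,529 ≈ 1,323.9 × g
Target RCF = 2 × 1,323.9 ≈ 2,647.8 × g
Your rotor: r = 280 mm = 28.0 cm
2,647.8 = 1.118 × 10⁻⁵ × 28 × N²
N² = 2,647.8 / (31.304 × 10⁻⁵) = 8,458,344
N ≈ √8,458,344 ≈ 2,908.3

2900 RPM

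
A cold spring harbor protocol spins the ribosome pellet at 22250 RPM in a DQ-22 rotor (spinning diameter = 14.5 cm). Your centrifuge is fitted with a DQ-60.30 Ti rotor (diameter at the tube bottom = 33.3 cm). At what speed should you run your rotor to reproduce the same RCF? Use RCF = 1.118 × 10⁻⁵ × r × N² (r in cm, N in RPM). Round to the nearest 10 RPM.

Original rotor: r = 14.5 / 2 = 7.25 cm
RCF = 1.118 × 10⁻⁵ × r × N²
RCF_original = 1.118 × 10⁻⁵ × 7.25 × (22250)² = 1.118 × 10⁻⁵ × 7.25 × 495,062,500 ≈ 40,127.3 × g
Your rotor: r = 33.3 / 2 = 16.65 cm
40,127.3 = 1.118 × 10⁻⁵ × 16.65 × N²
N² = 40,127.3 / (18.6147 × 10⁻⁵) = 215,567,804
N ≈ √215,567,804 ≈ 14,682.2

14680 RPM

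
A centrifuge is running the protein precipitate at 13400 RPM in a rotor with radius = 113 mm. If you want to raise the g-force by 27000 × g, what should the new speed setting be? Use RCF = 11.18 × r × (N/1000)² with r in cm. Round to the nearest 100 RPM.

r = 113 mm = 11.3 cm
Current RCF = 11.18 × 11.3 × (13.4)² = 11.18 × 11.3 × 179.56 ≈ 22,684.5 × g
Target RCF = 22,684.5 + 27,000 = 49,684.5 × g
(N/1000)² = 49,684.5 / 126.334 = 393.2789
N = 1000 × √393.2789 ≈ 19,831.3

N₂ ≈ 19800 RPM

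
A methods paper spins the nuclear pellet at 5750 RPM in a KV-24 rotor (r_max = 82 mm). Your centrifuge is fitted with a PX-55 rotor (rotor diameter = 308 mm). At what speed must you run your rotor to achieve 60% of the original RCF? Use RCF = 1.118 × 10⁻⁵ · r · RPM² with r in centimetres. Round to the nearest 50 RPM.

3250 RPM

Original rotor: r = 82 mm = 8.2 cm
RCF = 1.118 × 10⁻⁵ × r × N²
RCF_original = 1.118 × 10⁻⁵ × 8.2 × (5750)² = 1.118 × 10⁻⁵ × 8.2 × 33,062,500 ≈ 3,031 × g
Target RCF = 0.6 × 3,031 ≈ 1,818.6 × g
Your rotor: r = 308 mm / 2 = 154 mm = 15.4 cm
1,818.6 = 1.118 × 10⁻⁵ × 15.4 × N²
N² = 1,818.6 / (17.2172 × 10⁻⁵) = 10,562,693
N ≈ √10,562,693 ≈ 3,250.0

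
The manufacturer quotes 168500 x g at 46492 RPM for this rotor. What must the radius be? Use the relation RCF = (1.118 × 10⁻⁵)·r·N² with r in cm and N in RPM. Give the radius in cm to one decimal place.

≈ 7.0 cm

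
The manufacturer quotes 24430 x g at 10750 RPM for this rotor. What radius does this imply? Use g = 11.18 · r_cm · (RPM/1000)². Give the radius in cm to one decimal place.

24430 = 11.18 × r × (10.75)²
r = 24430 / (11.18 × 115.5625) = 24430 / 1291.989 ≈ 18.909 cm

≈ 18.9 cm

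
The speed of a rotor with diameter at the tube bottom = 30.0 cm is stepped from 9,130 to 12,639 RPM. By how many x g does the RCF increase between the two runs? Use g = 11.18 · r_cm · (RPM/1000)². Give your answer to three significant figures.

r = 30.0 / 2 = 15 cm
RCF₁ = 11.18 × 15 × (9.13)² = 11.18 × 15 × 83.3569 ≈ 13,979 × g
RCF₂ = 11.18 × 15 × (12.639)² = 11.18 × 15 × 159.744321 ≈ 26,789.1 × g
Increase = 26,789.1 − 13,979 = 12,810.1

≈ 12800 x g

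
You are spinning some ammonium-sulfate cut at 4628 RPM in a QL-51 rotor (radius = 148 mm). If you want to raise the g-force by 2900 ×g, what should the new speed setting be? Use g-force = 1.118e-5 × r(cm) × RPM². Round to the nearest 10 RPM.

r = 148 mm = 14.8 cm
Current RCF = 1.118 × 10⁻⁵ × 14.8 × (4628)² = 1.118 × 10⁻⁵ × 14.8 × 21,418,384 ≈ 3,544 × g
Target RCF = 3,544 + 2,900 = 6,444 × g
N² = 6,444 / (16.5464 × 10⁻⁵) = 38,945,027
N ≈ √38,945,027 ≈ 6,240.6

≈ 6240 RPM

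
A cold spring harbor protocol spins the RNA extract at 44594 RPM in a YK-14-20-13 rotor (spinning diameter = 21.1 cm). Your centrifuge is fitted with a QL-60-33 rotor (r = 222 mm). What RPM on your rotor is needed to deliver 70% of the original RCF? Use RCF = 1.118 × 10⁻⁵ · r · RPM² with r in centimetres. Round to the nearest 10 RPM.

Original rotor: r = 21.1 / 2 = 10.55 cm
RCF_original = 1.118 × 10⁻⁵ × 10.55 × (44594)² = 1.118 × 10⁻⁵ × 10.55 × 1,988,624,836 ≈ 234,556.3 × g
Target RCF = 0.7 × 234,556.3 ≈ 164,189.4 × g
Your rotor: r = 222 mm = 22.2 cm
164,189.4 = 1.118 × 10⁻⁵ × 22.2 × N²
N² = 164,189.4 / (24.8196 × 10⁻⁵) = 661,531,209
N ≈ √661,531,209 ≈ 25,720.2

25720 RPM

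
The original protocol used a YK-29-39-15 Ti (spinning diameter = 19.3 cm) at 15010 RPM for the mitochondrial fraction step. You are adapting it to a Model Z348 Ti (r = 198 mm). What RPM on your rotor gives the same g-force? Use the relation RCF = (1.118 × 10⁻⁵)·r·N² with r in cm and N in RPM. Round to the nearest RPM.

10479 RPM

Original rotor: r = 19.3 / 2 = 9.65 cm
RCF_original = 1.118 × 10⁻⁵ × 9.65 × (15010)² = 1.118 × 10⁻⁵ × 9.65 × 225,300,100 ≈ 24,307 × g
Your rotor: r = 198 mm = 19.8 cm
24,307 = 1.118 × 10⁻⁵ × 19.8 × N²
N² = 24,307 / (22.1364 × 10⁻⁵) = 109,805,569
N ≈ √109,805,569 ≈ 10,478.8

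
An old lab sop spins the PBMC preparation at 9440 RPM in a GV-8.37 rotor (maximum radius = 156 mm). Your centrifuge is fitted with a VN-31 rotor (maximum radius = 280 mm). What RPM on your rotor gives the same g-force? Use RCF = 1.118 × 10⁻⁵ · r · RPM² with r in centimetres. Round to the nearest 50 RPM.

Original rotor: r = 156 mm = 15.6 cm
RCF_original = 1.118 × 10⁻⁵ × 15.6 × (9440)² = 1.118 × 10⁻⁵ × 15.6 × 89,113,600 ≈ 15,542.1 × g
Your rotor: r = 280 mm = 28.0 cm
15,542.1 = 1.118 × 10⁻⁵ × 28 × N²
N² = 15,542.1 / (31.304 × 10⁻⁵) = 49,648,927
N ≈ √49,648,927 ≈ 7,046.2

7050 RPM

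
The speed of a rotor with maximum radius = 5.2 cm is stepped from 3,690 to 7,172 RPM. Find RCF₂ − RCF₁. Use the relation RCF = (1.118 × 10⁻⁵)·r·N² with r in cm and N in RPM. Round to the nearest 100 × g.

RCF₁ = 1.118 × 10⁻⁵ × 5.2 × (3690)² = 1.118 × 10⁻⁵ × 5.2 × 13,616,100 ≈ 791.6 × g
RCF₂ = 1.118 × 10⁻⁵ × 5.2 × (7172)² = 1.118 × 10⁻⁵ × 5.2 × 51,437,584 ≈ 2,990.4 × g
Increase = 2,990.4 − 791.6 = 2,198.8

2200 ×g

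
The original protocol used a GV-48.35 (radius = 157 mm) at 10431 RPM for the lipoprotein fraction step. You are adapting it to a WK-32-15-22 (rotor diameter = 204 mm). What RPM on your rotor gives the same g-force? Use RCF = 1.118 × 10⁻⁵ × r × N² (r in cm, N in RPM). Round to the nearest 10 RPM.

Original rotor: r = 157 mm = 15.7 cm
RCF = 1.118 × 10⁻⁵ × r × N²
RCF_original = 1.118 × 10⁻⁵ × 15.7 × (10431)² = 1.118 × 10⁻⁵ × 15.7 × 108,805,761 ≈ 19,098.2 × g
Your rotor: r = 204 mm / 2 = 102 mm = 10.2 cm
19,098.2 = 1.118 × 10⁻⁵ × 10.2 × N²
N² = 19,098.2 / (11.4036 × 10⁻⁵) = 167,475,183
N ≈ √167,475,183 ≈ 12,941.2

12940 RPM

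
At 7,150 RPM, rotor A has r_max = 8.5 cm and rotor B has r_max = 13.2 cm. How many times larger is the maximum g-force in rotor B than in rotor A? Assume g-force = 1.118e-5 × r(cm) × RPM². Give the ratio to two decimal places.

1.55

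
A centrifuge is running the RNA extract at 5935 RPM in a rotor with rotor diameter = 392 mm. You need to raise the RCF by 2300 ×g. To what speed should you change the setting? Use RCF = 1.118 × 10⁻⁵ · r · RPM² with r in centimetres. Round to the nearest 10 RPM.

≈ 6760 RPM

r = 392 mm / 2 = 196 mm = 19.6 cm
Current RCF = 1.118 × 10⁻⁵ × 19.6 × (5935)² = 1.118 × 10⁻⁵ × 19.6 × 35,224,225 ≈ 7,718.6 × g
Target RCF = 7,718.6 + 2,300 = 10,018.6 × g
N² = 10,018.6 / (21.9128 × 10⁻⁵) = 45,720,310
N ≈ √45,720,310 ≈ 6,761.7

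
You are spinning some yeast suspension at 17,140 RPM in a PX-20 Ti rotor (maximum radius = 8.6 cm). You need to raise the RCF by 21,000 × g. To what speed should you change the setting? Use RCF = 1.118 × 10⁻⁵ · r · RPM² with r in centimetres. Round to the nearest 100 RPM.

Current RCF = 1.118 × 10⁻⁵ × 8.6 × (17140)² = 1.118 × 10⁻⁵ × 8.6 × 293,779,600 ≈ 28,246.3 × g
Target RCF = 28,246.3 + 21,000 = 49,246.3 × g
N² = 49,246.3 / (9.6148 × 10⁻⁵) = 512,192,661
N ≈ √512,192,661 ≈ 22,631.7

N₂ ≈ 22600 RPM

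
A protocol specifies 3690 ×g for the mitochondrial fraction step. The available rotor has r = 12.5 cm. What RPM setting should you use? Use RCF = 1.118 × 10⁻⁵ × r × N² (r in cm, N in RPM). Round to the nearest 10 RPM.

5140 RPM

3,690 = 1.118 × 10⁻⁵ × 12.5 × N²
N² = 3,690 / (13.975 × 10⁻⁵) = 26,404,293
N ≈ √26,404,293 ≈ 5,138.5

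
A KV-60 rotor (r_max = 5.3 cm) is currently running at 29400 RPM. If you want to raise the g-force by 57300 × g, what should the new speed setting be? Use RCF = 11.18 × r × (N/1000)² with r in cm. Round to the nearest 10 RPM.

Current RCF = 11.18 × 5.3 × (29.4)² = 11.18 × 5.3 × 864.36 ≈ 51,216.8 × g
Target RCF = 51,216.8 + 57,300 = 108,516.8 × g
(N/1000)² = 108,516.8 / 59.254 = 1831.384
N = 1000 × √1831.384 ≈ 42,794.7

≈ 42790 RPM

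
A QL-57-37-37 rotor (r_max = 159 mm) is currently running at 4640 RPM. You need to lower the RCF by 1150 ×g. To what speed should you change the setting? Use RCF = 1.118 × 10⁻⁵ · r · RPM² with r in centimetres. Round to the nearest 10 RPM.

≈ 3880 RPM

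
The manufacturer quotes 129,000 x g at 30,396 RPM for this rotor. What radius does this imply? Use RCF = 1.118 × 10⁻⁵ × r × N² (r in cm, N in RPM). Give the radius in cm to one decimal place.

RCF = 1.118 × 10⁻⁵ × r × N²
129000 = 1.118 × 10⁻⁵ × r × (30396)²
r = 129000 / (1.118 × 10⁻⁵ × 923,916,816) = 129000 / 10329.39 ≈ 12.489 cm

r ≈ 12.5 cm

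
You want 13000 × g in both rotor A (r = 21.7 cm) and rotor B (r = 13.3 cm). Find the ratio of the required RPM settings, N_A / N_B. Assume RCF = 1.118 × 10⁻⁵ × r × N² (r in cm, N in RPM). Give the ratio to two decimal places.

0.78

At fixed RCF, N ∝ 1/√r, so N_A/N_B = √(r_B/r_A) = √(13.3/21.7) = √0.612903 = 0.7829.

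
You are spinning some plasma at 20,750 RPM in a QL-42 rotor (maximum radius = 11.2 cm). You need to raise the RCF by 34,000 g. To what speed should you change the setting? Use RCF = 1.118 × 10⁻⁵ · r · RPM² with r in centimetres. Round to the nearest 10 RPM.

26500 RPM

Current RCF = 1.118 × 10⁻⁵ × 11.2 × (20750)² = 1.118 × 10⁻⁵ × 11.2 × 430,562,500 ≈ 53,913.3 × g
Target RCF = 53,913.3 + 34,000 = 87,913.3 × g
N² = 87,913.3 / (12.5216 × 10⁻⁵) = 702,093,183
N ≈ √702,093,183 ≈ 26,497.0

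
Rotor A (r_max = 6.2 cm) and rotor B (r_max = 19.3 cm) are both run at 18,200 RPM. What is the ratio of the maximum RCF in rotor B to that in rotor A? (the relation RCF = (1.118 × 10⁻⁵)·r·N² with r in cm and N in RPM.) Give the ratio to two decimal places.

At fixed N, RCF ∝ r, so RCF_B/RCF_A = r_B/r_A = 19.3 / 6.2 = 3.1129.

3.11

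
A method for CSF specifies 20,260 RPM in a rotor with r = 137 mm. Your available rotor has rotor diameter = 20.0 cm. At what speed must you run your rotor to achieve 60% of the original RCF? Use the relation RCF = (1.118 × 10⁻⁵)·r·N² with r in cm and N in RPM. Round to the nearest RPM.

≈ 18369 RPM

Original rotor: r = 137 mm = 13.7 cm
RCF_original = 1.118 × 10⁻⁵ × 13.7 × (20260)² = 1.118 × 10⁻⁵ × 13.7 × 410,467,600 ≈ 62,869.7 × g
Target RCF = 0.6 × 62,869.7 ≈ 37,721.8 × g
Your rotor: r = 20.0 / 2 = 10 cm
37,721.8 = 1.118 × 10⁻⁵ × 10 × N²
N² = 37,721.8 / (11.18 × 10⁻⁵) = 337,404,293
N ≈ √337,404,293 ≈ 18,368.6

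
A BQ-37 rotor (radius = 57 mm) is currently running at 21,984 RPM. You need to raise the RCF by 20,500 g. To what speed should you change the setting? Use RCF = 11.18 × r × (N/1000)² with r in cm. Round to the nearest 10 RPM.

r = 57 mm = 5.7 cm
Current RCF = 11.18 × 5.7 × (21.984)² = 11.18 × 5.7 × 483.296256 ≈ 30,798.5 × g
Target RCF = 30,798.5 + 20,500 = 51,298.5 × g
(N/1000)² = 51,298.5 / 63.726 = 804.9854
N = 1000 × √804.9854 ≈ 28,372.3

N₂ ≈ 28370 RPM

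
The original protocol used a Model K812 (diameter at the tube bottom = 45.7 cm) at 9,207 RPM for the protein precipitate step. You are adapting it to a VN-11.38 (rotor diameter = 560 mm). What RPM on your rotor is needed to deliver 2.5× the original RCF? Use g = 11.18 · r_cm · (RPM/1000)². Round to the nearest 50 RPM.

Original rotor: r = 45.7 / 2 = 22.85 cm
RCF_original = 11.18 × 22.85 × (9.207)² = 11.18 × 22.85 × 84.768849 ≈ 21,655.3 × g
Target RCF = 2.5 × 21,655.3 ≈ 54,138.2 × g
Your rotor: r = 560 mm / 2 = 280 mm = 28 cm
54,138.2 = 11.18 × 28 × (N/1000)²
(N/1000)² = 54,138.2 / 313.04 = 172.9434
N = 1000 × √172.9434 ≈ 13,150.8

13150 RPM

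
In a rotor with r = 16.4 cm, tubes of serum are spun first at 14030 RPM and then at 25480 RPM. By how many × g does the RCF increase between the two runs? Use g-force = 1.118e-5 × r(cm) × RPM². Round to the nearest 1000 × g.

83000 × g

RCF₁ = 1.118 × 10⁻⁵ × 16.4 × (14030)² = 1.118 × 10⁻⁵ × 16.4 × 196,840,900 ≈ 36,091.2 × g
RCF₂ = 1.118 × 10⁻⁵ × 16.4 × (25480)² = 1.118 × 10⁻⁵ × 16.4 × 649,230,400 ≈ 119,037.7 × g
Increase = 119,037.7 − 36,091.2 = 82,946.5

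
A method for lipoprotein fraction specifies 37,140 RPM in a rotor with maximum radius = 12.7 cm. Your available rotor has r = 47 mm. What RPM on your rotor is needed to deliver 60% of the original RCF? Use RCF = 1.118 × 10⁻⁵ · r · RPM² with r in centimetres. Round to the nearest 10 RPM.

RCF_original = 1.118 × 10⁻⁵ × 12.7 × (37140)² = 1.118 × 10⁻⁵ × 12.7 × 1,379,379,600 ≈ 195,852.6 × g
Target RCF = 0.6 × 195,852.6 ≈ 117,511.6 × g
Your rotor: r = 47 mm = 4.7 cm
117,511.6 = 1.118 × 10⁻⁵ × 4.7 × N²
N² = 117,511.6 / (5.2546 × 10⁻⁵) = 2,236,356,716
N ≈ √2,236,356,716 ≈ 47,290.1

47290 RPM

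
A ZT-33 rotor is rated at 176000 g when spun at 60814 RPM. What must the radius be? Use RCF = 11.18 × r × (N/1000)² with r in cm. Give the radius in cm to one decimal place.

176000 = 11.18 × r × (60.814)²
r = 176000 / (11.18 × 3698.342596) = 176000 / 41347.47 ≈ 4.257 cm

4.3 cm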